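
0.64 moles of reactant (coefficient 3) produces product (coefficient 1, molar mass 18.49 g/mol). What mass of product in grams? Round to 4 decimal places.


Use the coefficient ratio to convert reactant moles to product moles, then multiply by the product's molar mass.
moles_P = moles_R * (coeff_P / coeff_R) = 0.64 * (1/3) = 0.213333
mass_P = moles_P * M_P = 0.213333 * 18.49
mass_P = 3.94452717 g, rounded to 4 dp:

3.9445 g


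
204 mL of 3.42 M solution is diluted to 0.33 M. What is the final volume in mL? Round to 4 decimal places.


Dilution: M1*V1 = M2*V2, solve for V2.
V2 = M1*V1 / M2
V2 = 3.42 * 204 / 0.33
V2 = 697.68 / 0.33
V2 = 2114.18181818 mL, rounded to 4 dp:

2114.1818 mL


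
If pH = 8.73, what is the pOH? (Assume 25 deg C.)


At 25 deg C, pH + pOH = 14.
pOH = 14 - pH = 14 - 8.73
pOH = 5.27:

5.27


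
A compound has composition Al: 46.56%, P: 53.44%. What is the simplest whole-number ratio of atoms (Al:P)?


Assume 100 g of compound, divide each mass% by atomic mass to get moles, then normalize by the smallest to get a raw atom ratio.
Moles per 100 g: Al: 46.56/26.982 = 1.7256, P: 53.44/30.974 = 1.7253
Raw ratio (divide by min = 1.7253): Al: 1.0, P: 1.0
Multiply by 1 to clear fractions: Al: 1.0 ~= 1, P: 1.0 ~= 1
Reduce by GCD to get the simplest whole-number ratio:

1:1


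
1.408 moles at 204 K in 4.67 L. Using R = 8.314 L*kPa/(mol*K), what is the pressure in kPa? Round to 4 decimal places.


PV = nRT, solve for P = nRT / V.
nRT = 1.408 * 8.314 * 204 = 2388.0468
P = 2388.0468 / 4.67
P = 511.35905782 kPa, rounded to 4 dp:

511.3591 kPa


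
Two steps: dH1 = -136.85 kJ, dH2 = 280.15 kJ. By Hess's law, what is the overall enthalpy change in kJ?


Hess's law: enthalpy is a state function, so add the step enthalpies.
dH_total = dH1 + dH2 = -136.85 + (280.15)
dH_total = 143.3 kJ:

143.30 kJ


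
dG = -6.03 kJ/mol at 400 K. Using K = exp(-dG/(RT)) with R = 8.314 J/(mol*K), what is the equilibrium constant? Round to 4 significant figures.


dG is in kJ/mol; multiply by 1000 to match R in J/(mol*K).
RT = 8.314 * 400 = 3325.6 J/mol
exponent = -dG*1000 / (RT) = -(-6.03*1000) / 3325.6 = 1.81320664
K = exp(1.81320664)
K = 6.1300729, rounded to 4 significant figures:

6.130


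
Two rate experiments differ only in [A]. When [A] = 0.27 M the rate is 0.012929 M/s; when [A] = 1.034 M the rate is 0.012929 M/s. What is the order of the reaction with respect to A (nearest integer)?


Rate is proportional to [A]^n, so rate2/rate1 = ([A]2/[A]1)^n. Take logs to solve for n.
rate2/rate1 = 0.012929 / 0.012929 = 1.0
[A]2/[A]1 = 1.034 / 0.27 = 3.8296
n = ln(1.0) / ln(3.8296) = 0.0
Nearest integer order:

0


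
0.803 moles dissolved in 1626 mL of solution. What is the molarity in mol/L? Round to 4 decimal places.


Convert volume to liters: V_L = V_mL / 1000.
V_L = 1626 / 1000 = 1.626 L
M = n / V_L = 0.803 / 1.626
M = 0.49384994 mol/L, rounded to 4 dp:

0.4938 mol/L


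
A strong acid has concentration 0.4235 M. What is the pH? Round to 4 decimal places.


A strong acid dissociates completely, so [H+] equals the given concentration.
pH = -log10([H+]) = -log10(0.4235)
pH = 0.37314659, rounded to 4 dp:

0.3731


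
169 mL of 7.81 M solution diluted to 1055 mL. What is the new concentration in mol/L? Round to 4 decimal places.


Dilution: M1*V1 = M2*V2, solve for M2.
M2 = M1*V1 / V2
M2 = 7.81 * 169 / 1055
M2 = 1319.89 / 1055
M2 = 1.25108057 mol/L, rounded to 4 dp:

1.2511 mol/L


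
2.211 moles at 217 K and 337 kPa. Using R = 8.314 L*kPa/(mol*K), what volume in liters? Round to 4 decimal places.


PV = nRT, solve for V = nRT / P.
nRT = 2.211 * 8.314 * 217 = 3988.9491
V = 3988.9491 / 337
V = 11.83664421 L, rounded to 4 dp:

11.8366 L


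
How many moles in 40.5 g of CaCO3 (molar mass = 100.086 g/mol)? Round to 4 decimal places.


n = mass / M
n = 40.5 / 100.086
n = 0.404652 mol, rounded to 4 dp:

0.4047 mol


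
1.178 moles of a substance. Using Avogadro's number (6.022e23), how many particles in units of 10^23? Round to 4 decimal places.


N = n * NA, then divide by 1e23 for the requested units.
N / 1e23 = n * 6.022
N / 1e23 = 1.178 * 6.022
N / 1e23 = 7.093916, rounded to 4 dp:

7.0939


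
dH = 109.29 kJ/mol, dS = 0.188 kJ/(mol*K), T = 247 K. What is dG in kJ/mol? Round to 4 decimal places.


Gibbs: dG = dH - T*dS (consistent units, dS already in kJ/(mol*K)).
T*dS = 247 * 0.188 = 46.436
dG = 109.29 - (46.436)
dG = 62.854 kJ/mol, rounded to 4 dp:

62.8540 kJ/mol


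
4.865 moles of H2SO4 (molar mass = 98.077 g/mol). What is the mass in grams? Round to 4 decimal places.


mass = n * M
mass = 4.865 * 98.077
mass = 477.144605 g, rounded to 4 dp:

477.1446 g


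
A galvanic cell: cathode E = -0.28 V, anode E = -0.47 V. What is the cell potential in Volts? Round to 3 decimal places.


Standard cell potential: E_cell = E_cathode - E_anode.
E_cell = -0.28 - (-0.47)
E_cell = 0.19 V, rounded to 3 dp:

0.190 V


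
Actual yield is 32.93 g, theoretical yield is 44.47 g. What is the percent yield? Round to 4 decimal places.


% yield = 100 * actual / theoretical
% yield = 100 * 32.93 / 44.47
% yield = 74.0499213 %, rounded to 4 dp:

74.0499 %


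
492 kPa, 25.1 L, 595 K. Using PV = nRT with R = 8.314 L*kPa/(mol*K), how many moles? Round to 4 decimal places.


PV = nRT, solve for n = PV / (RT).
PV = 492 * 25.1 = 12349.2
RT = 8.314 * 595 = 4946.83
n = 12349.2 / 4946.83
n = 2.49638657 mol, rounded to 4 dp:

2.4964 mol


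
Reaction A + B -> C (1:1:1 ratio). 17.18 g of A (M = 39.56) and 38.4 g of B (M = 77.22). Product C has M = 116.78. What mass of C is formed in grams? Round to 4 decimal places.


Find moles of each reactant; the smaller value is the limiting reagent in a 1:1:1 reaction, so moles_C equals moles of the limiter.
n_A = mass_A / M_A = 17.18 / 39.56 = 0.434277 mol
n_B = mass_B / M_B = 38.4 / 77.22 = 0.49728 mol
Limiting reagent: A (smaller), n_limiting = 0.434277 mol
mass_C = n_limiting * M_C = 0.434277 * 116.78
mass_C = 50.71486806 g, rounded to 4 dp:

50.7149 g


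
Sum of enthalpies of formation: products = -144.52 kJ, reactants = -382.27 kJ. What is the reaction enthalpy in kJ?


dH_rxn = sum(dH_f products) - sum(dH_f reactants)
dH_rxn = -144.52 - (-382.27)
dH_rxn = 237.75 kJ:

237.75 kJ


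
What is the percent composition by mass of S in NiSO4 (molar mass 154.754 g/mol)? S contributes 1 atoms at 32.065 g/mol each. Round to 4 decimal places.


pct = 100 * (n_elem * M_elem) / M_total
mass_contribution = 1 * 32.065 = 32.065 g/mol
pct = 100 * 32.065 / 154.754
pct = 20.71998139 %, rounded to 4 dp:

20.7200 %


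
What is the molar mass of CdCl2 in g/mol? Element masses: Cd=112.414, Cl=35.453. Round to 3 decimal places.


M = sum(count * atomic_mass) over atoms.
M = 1*112.414 + 2*35.453
M = 112.414 + 70.906
M = 183.32 g/mol, rounded to 3 dp:

183.320 g/mol


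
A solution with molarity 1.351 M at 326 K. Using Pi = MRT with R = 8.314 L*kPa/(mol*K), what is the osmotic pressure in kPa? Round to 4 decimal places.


Osmotic pressure (van't Hoff): Pi = M*R*T.
RT = 8.314 * 326 = 2710.364
Pi = 1.351 * 2710.364
Pi = 3661.701764 kPa, rounded to 4 dp:

3661.7018 kPa


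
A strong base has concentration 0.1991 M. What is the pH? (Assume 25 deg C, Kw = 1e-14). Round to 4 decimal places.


A strong base dissociates completely, so [OH-] equals the given concentration.
pOH = -log10([OH-]) = -log10(0.1991) = 0.700929
pH = 14 - pOH = 14 - 0.700929
pH = 13.299071, rounded to 4 dp:

13.2991


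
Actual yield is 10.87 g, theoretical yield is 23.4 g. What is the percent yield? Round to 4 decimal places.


% yield = 100 * actual / theoretical
% yield = 100 * 10.87 / 23.4
% yield = 46.45299145 %, rounded to 4 dp:

46.4530 %


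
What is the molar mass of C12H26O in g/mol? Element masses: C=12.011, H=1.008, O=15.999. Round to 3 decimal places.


M = sum(count * atomic_mass) over atoms.
M = 12*12.011 + 26*1.008 + 1*15.999
M = 144.132 + 26.208 + 15.999
M = 186.339 g/mol, rounded to 3 dp:

186.339 g/mol


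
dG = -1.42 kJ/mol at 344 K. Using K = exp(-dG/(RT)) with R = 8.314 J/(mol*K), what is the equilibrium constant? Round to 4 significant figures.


dG is in kJ/mol; multiply by 1000 to match R in J/(mol*K).
RT = 8.314 * 344 = 2860.016 J/mol
exponent = -dG*1000 / (RT) = -(-1.42*1000) / 2860.016 = 0.49650072
K = exp(0.49650072)
K = 1.642962, rounded to 4 significant figures:

1.643


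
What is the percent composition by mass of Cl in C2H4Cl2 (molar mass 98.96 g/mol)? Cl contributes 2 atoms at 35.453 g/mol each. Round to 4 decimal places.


pct = 100 * (n_elem * M_elem) / M_total
mass_contribution = 2 * 35.453 = 70.906 g/mol
pct = 100 * 70.906 / 98.96
pct = 71.65117219 %, rounded to 4 dp:

71.6512 %


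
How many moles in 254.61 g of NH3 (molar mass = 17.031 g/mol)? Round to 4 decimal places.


n = mass / M
n = 254.61 / 17.031
n = 14.94979743 mol, rounded to 4 dp:

14.9498 mol


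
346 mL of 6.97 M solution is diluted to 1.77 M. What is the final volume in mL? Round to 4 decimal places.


Dilution: M1*V1 = M2*V2, solve for V2.
V2 = M1*V1 / M2
V2 = 6.97 * 346 / 1.77
V2 = 2411.62 / 1.77
V2 = 1362.49717514 mL, rounded to 4 dp:

1362.4972 mL


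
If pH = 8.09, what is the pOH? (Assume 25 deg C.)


At 25 deg C, pH + pOH = 14.
pOH = 14 - pH = 14 - 8.09
pOH = 5.91:

5.91


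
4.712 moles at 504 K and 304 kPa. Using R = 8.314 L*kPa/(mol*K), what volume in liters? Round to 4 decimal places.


PV = nRT, solve for V = nRT / P.
nRT = 4.712 * 8.314 * 504 = 19744.4863
V = 19744.4863 / 304
V = 64.94896809 L, rounded to 4 dp:

64.9490 L


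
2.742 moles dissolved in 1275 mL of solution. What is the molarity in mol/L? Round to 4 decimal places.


Convert volume to liters: V_L = V_mL / 1000.
V_L = 1275 / 1000 = 1.275 L
M = n / V_L = 2.742 / 1.275
M = 2.15058824 mol/L, rounded to 4 dp:

2.1506 mol/L


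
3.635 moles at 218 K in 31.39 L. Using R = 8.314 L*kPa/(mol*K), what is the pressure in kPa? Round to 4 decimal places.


PV = nRT, solve for P = nRT / V.
nRT = 3.635 * 8.314 * 218 = 6588.263
P = 6588.263 / 31.39
P = 209.88413507 kPa, rounded to 4 dp:

209.8841 kPa


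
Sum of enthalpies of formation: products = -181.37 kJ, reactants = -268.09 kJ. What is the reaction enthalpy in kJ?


dH_rxn = sum(dH_f products) - sum(dH_f reactants)
dH_rxn = -181.37 - (-268.09)
dH_rxn = 86.72 kJ:

86.72 kJ


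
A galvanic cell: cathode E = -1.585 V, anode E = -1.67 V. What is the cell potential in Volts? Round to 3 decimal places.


Standard cell potential: E_cell = E_cathode - E_anode.
E_cell = -1.585 - (-1.67)
E_cell = 0.085 V, rounded to 3 dp:

0.085 V


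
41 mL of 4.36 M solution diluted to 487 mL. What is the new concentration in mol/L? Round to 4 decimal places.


Dilution: M1*V1 = M2*V2, solve for M2.
M2 = M1*V1 / V2
M2 = 4.36 * 41 / 487
M2 = 178.76 / 487
M2 = 0.36706366 mol/L, rounded to 4 dp:

0.3671 mol/L


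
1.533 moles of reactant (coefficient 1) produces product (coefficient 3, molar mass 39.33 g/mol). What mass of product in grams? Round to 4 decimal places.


Use the coefficient ratio to convert reactant moles to product moles, then multiply by the product's molar mass.
moles_P = moles_R * (coeff_P / coeff_R) = 1.533 * (3/1) = 4.599
mass_P = moles_P * M_P = 4.599 * 39.33
mass_P = 180.87867 g, rounded to 4 dp:

180.8787 g


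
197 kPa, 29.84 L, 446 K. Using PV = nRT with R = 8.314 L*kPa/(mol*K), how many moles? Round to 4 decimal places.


PV = nRT, solve for n = PV / (RT).
PV = 197 * 29.84 = 5878.48
RT = 8.314 * 446 = 3708.044
n = 5878.48 / 3708.044
n = 1.58533178 mol, rounded to 4 dp:

1.5853 mol


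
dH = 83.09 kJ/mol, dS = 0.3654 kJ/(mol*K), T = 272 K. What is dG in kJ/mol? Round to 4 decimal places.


Gibbs: dG = dH - T*dS (consistent units, dS already in kJ/(mol*K)).
T*dS = 272 * 0.3654 = 99.3888
dG = 83.09 - (99.3888)
dG = -16.2988 kJ/mol, rounded to 4 dp:

-16.2988 kJ/mol


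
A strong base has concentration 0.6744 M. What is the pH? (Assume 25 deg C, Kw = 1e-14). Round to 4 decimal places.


A strong base dissociates completely, so [OH-] equals the given concentration.
pOH = -log10([OH-]) = -log10(0.6744) = 0.171082
pH = 14 - pOH = 14 - 0.171082
pH = 13.828918, rounded to 4 dp:

13.8289


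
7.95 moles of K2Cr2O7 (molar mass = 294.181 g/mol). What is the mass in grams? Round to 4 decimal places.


mass = n * M
mass = 7.95 * 294.181
mass = 2338.73895 g, rounded to 4 dp:

2338.7390 g


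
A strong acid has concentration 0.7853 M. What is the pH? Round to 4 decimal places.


A strong acid dissociates completely, so [H+] equals the given concentration.
pH = -log10([H+]) = -log10(0.7853)
pH = 0.1049644, rounded to 4 dp:

0.1050


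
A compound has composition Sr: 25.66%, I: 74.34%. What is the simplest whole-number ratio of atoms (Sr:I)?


Assume 100 g of compound, divide each mass% by atomic mass to get moles, then normalize by the smallest to get a raw atom ratio.
Moles per 100 g: Sr: 25.66/87.62 = 0.2929, I: 74.34/126.904 = 0.5858
Raw ratio (divide by min = 0.2929): Sr: 1.0, I: 2.0
Multiply by 1 to clear fractions: Sr: 1.0 ~= 1, I: 2.0 ~= 2
Reduce by GCD to get the simplest whole-number ratio:

1:2


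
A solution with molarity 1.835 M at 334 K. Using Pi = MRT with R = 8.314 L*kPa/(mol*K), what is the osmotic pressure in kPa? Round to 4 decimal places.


Osmotic pressure (van't Hoff): Pi = M*R*T.
RT = 8.314 * 334 = 2776.876
Pi = 1.835 * 2776.876
Pi = 5095.56746 kPa, rounded to 4 dp:

5095.5675 kPa


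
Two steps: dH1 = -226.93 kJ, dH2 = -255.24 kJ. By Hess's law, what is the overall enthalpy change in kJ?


Hess's law: enthalpy is a state function, so add the step enthalpies.
dH_total = dH1 + dH2 = -226.93 + (-255.24)
dH_total = -482.17 kJ:

-482.17 kJ


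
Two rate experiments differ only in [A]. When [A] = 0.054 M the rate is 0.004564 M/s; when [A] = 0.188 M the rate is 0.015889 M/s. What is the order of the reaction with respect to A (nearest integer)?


Rate is proportional to [A]^n, so rate2/rate1 = ([A]2/[A]1)^n. Take logs to solve for n.
rate2/rate1 = 0.015889 / 0.004564 = 3.4814
[A]2/[A]1 = 0.188 / 0.054 = 3.4815
n = ln(3.4814) / ln(3.4815) = 1.0
Nearest integer order:

1


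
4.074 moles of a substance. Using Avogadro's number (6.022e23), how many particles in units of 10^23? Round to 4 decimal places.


N = n * NA, then divide by 1e23 for the requested units.
N / 1e23 = n * 6.022
N / 1e23 = 4.074 * 6.022
N / 1e23 = 24.533628, rounded to 4 dp:

24.5336


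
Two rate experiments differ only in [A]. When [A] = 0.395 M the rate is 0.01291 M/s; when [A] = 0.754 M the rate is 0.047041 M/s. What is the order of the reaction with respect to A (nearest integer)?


Rate is proportional to [A]^n, so rate2/rate1 = ([A]2/[A]1)^n. Take logs to solve for n.
rate2/rate1 = 0.047041 / 0.01291 = 3.6438
[A]2/[A]1 = 0.754 / 0.395 = 1.9089
n = ln(3.6438) / ln(1.9089) = 2.0
Nearest integer order:

2


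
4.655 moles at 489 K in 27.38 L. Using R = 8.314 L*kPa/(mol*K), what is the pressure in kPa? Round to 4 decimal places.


PV = nRT, solve for P = nRT / V.
nRT = 4.655 * 8.314 * 489 = 18925.1166
P = 18925.1166 / 27.38
P = 691.20221329 kPa, rounded to 4 dp:

691.2022 kPa


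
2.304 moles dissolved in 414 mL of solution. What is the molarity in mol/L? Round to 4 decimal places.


Convert volume to liters: V_L = V_mL / 1000.
V_L = 414 / 1000 = 0.414 L
M = n / V_L = 2.304 / 0.414
M = 5.56521739 mol/L, rounded to 4 dp:

5.5652 mol/L


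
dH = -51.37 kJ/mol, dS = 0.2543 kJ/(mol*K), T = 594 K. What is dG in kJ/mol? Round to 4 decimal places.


Gibbs: dG = dH - T*dS (consistent units, dS already in kJ/(mol*K)).
T*dS = 594 * 0.2543 = 151.0542
dG = -51.37 - (151.0542)
dG = -202.4242 kJ/mol, rounded to 4 dp:

-202.4242 kJ/mol


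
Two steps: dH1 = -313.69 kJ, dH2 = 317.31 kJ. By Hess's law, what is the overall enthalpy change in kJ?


Hess's law: enthalpy is a state function, so add the step enthalpies.
dH_total = dH1 + dH2 = -313.69 + (317.31)
dH_total = 3.62 kJ:

3.62 kJ


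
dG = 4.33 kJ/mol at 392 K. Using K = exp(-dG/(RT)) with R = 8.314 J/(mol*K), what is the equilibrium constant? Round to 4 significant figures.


dG is in kJ/mol; multiply by 1000 to match R in J/(mol*K).
RT = 8.314 * 392 = 3259.088 J/mol
exponent = -dG*1000 / (RT) = -(4.33*1000) / 3259.088 = -1.32859254
K = exp(-1.32859254)
K = 0.26484976, rounded to 4 significant figures:

0.2648


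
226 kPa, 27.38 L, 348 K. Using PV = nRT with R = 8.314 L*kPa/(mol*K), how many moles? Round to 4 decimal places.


PV = nRT, solve for n = PV / (RT).
PV = 226 * 27.38 = 6187.88
RT = 8.314 * 348 = 2893.272
n = 6187.88 / 2893.272
n = 2.13871354 mol, rounded to 4 dp:

2.1387 mol


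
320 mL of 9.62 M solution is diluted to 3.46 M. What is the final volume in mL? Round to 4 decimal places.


Dilution: M1*V1 = M2*V2, solve for V2.
V2 = M1*V1 / M2
V2 = 9.62 * 320 / 3.46
V2 = 3078.4 / 3.46
V2 = 889.71098266 mL, rounded to 4 dp:

889.7110 mL


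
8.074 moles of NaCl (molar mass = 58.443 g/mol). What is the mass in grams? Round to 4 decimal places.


mass = n * M
mass = 8.074 * 58.443
mass = 471.868782 g, rounded to 4 dp:

471.8688 g


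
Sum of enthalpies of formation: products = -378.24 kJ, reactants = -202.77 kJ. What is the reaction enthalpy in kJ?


dH_rxn = sum(dH_f products) - sum(dH_f reactants)
dH_rxn = -378.24 - (-202.77)
dH_rxn = -175.47 kJ:

-175.47 kJ


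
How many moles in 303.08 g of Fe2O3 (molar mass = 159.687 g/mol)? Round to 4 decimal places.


n = mass / M
n = 303.08 / 159.687
n = 1.89796289 mol, rounded to 4 dp:

1.8980 mol


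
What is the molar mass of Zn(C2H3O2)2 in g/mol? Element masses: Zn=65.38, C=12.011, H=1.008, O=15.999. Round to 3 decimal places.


M = sum(count * atomic_mass) over atoms.
M = 1*65.38 + 4*12.011 + 6*1.008 + 4*15.999
M = 65.38 + 48.044 + 6.048 + 63.996
M = 183.468 g/mol, rounded to 3 dp:

183.468 g/mol


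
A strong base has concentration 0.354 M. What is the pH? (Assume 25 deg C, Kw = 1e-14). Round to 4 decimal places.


A strong base dissociates completely, so [OH-] equals the given concentration.
pOH = -log10([OH-]) = -log10(0.354) = 0.450997
pH = 14 - pOH = 14 - 0.450997
pH = 13.549003, rounded to 4 dp:

13.5490


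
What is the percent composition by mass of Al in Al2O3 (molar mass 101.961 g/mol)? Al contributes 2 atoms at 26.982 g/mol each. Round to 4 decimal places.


pct = 100 * (n_elem * M_elem) / M_total
mass_contribution = 2 * 26.982 = 53.964 g/mol
pct = 100 * 53.964 / 101.961
pct = 52.92611881 %, rounded to 4 dp:

52.9261 %


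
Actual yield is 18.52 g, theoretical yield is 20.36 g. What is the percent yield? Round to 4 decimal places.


% yield = 100 * actual / theoretical
% yield = 100 * 18.52 / 20.36
% yield = 90.96267191 %, rounded to 4 dp:

90.9627 %


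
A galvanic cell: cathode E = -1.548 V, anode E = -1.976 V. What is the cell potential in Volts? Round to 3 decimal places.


Standard cell potential: E_cell = E_cathode - E_anode.
E_cell = -1.548 - (-1.976)
E_cell = 0.428 V, rounded to 3 dp:

0.428 V


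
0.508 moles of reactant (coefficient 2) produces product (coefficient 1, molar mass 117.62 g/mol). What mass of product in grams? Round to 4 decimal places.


Use the coefficient ratio to convert reactant moles to product moles, then multiply by the product's molar mass.
moles_P = moles_R * (coeff_P / coeff_R) = 0.508 * (1/2) = 0.254
mass_P = moles_P * M_P = 0.254 * 117.62
mass_P = 29.87548 g, rounded to 4 dp:

29.8755 g


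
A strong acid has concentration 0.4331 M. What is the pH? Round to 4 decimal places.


A strong acid dissociates completely, so [H+] equals the given concentration.
pH = -log10([H+]) = -log10(0.4331)
pH = 0.36341182, rounded to 4 dp:

0.3634


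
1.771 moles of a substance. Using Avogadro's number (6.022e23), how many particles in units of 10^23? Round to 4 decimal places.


N = n * NA, then divide by 1e23 for the requested units.
N / 1e23 = n * 6.022
N / 1e23 = 1.771 * 6.022
N / 1e23 = 10.664962, rounded to 4 dp:

10.6650


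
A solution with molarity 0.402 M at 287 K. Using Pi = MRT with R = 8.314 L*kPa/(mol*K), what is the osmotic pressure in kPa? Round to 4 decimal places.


Osmotic pressure (van't Hoff): Pi = M*R*T.
RT = 8.314 * 287 = 2386.118
Pi = 0.402 * 2386.118
Pi = 959.219436 kPa, rounded to 4 dp:

959.2194 kPa


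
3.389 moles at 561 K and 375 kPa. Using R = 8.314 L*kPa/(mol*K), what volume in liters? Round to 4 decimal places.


PV = nRT, solve for V = nRT / P.
nRT = 3.389 * 8.314 * 561 = 15806.8179
V = 15806.8179 / 375
V = 42.1515144 L, rounded to 4 dp:

42.1515 L


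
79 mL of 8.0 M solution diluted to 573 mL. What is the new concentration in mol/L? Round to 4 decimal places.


Dilution: M1*V1 = M2*V2, solve for M2.
M2 = M1*V1 / V2
M2 = 8.0 * 79 / 573
M2 = 632.0 / 573
M2 = 1.10296684 mol/L, rounded to 4 dp:

1.1030 mol/L


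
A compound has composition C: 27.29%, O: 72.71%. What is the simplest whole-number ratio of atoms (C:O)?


Assume 100 g of compound, divide each mass% by atomic mass to get moles, then normalize by the smallest to get a raw atom ratio.
Moles per 100 g: C: 27.29/12.011 = 2.2721, O: 72.71/15.999 = 4.5447
Raw ratio (divide by min = 2.2721): C: 1.0, O: 2.0
Multiply by 1 to clear fractions: C: 1.0 ~= 1, O: 2.0 ~= 2
Reduce by GCD to get the simplest whole-number ratio:

1:2


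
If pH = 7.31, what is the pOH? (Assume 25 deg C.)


At 25 deg C, pH + pOH = 14.
pOH = 14 - pH = 14 - 7.31
pOH = 6.69:

6.69


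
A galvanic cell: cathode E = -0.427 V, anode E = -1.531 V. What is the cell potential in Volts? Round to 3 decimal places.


Standard cell potential: E_cell = E_cathode - E_anode.
E_cell = -0.427 - (-1.531)
E_cell = 1.104 V, rounded to 3 dp:

1.104 V


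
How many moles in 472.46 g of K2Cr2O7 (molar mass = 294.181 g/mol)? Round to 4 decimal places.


n = mass / M
n = 472.46 / 294.181
n = 1.60601806 mol, rounded to 4 dp:

1.6060 mol


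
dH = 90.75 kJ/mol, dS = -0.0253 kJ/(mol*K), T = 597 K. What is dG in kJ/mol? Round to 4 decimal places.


Gibbs: dG = dH - T*dS (consistent units, dS already in kJ/(mol*K)).
T*dS = 597 * -0.0253 = -15.1041
dG = 90.75 - (-15.1041)
dG = 105.8541 kJ/mol, rounded to 4 dp:

105.8541 kJ/mol


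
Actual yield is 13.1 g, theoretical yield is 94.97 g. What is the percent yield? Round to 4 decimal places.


% yield = 100 * actual / theoretical
% yield = 100 * 13.1 / 94.97
% yield = 13.79382963 %, rounded to 4 dp:

13.7938 %


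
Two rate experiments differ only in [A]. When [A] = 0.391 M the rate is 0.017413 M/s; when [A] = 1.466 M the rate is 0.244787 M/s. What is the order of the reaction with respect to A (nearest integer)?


Rate is proportional to [A]^n, so rate2/rate1 = ([A]2/[A]1)^n. Take logs to solve for n.
rate2/rate1 = 0.244787 / 0.017413 = 14.0577
[A]2/[A]1 = 1.466 / 0.391 = 3.7494
n = ln(14.0577) / ln(3.7494) = 2.0
Nearest integer order:

2


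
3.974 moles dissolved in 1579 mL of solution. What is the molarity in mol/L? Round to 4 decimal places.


Convert volume to liters: V_L = V_mL / 1000.
V_L = 1579 / 1000 = 1.579 L
M = n / V_L = 3.974 / 1.579
M = 2.51678277 mol/L, rounded to 4 dp:

2.5168 mol/L


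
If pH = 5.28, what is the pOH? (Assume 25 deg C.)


At 25 deg C, pH + pOH = 14.
pOH = 14 - pH = 14 - 5.28
pOH = 8.72:

8.72


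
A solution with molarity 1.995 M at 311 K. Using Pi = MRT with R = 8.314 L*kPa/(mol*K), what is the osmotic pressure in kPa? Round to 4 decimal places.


Osmotic pressure (van't Hoff): Pi = M*R*T.
RT = 8.314 * 311 = 2585.654
Pi = 1.995 * 2585.654
Pi = 5158.37973 kPa, rounded to 4 dp:

5158.3797 kPa


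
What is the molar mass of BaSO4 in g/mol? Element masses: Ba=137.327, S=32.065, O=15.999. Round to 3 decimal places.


M = sum(count * atomic_mass) over atoms.
M = 1*137.327 + 1*32.065 + 4*15.999
M = 137.327 + 32.065 + 63.996
M = 233.388 g/mol, rounded to 3 dp:

233.388 g/mol


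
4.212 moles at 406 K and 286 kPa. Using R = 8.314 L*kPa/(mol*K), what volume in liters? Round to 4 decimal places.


PV = nRT, solve for V = nRT / P.
nRT = 4.212 * 8.314 * 406 = 14217.5386
V = 14217.5386 / 286
V = 49.71167343 L, rounded to 4 dp:

49.7117 L


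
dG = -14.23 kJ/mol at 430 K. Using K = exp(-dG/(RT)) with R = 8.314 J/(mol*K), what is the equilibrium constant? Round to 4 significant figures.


dG is in kJ/mol; multiply by 1000 to match R in J/(mol*K).
RT = 8.314 * 430 = 3575.02 J/mol
exponent = -dG*1000 / (RT) = -(-14.23*1000) / 3575.02 = 3.98039731
K = exp(3.98039731)
K = 53.538301, rounded to 4 significant figures:

53.54


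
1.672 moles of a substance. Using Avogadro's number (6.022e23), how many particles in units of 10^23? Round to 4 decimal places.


N = n * NA, then divide by 1e23 for the requested units.
N / 1e23 = n * 6.022
N / 1e23 = 1.672 * 6.022
N / 1e23 = 10.068784, rounded to 4 dp:

10.0688


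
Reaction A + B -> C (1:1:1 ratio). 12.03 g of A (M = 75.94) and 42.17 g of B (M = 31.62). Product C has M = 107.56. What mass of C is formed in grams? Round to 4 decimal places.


Find moles of each reactant; the smaller value is the limiting reagent in a 1:1:1 reaction, so moles_C equals moles of the limiter.
n_A = mass_A / M_A = 12.03 / 75.94 = 0.158415 mol
n_B = mass_B / M_B = 42.17 / 31.62 = 1.33365 mol
Limiting reagent: A (smaller), n_limiting = 0.158415 mol
mass_C = n_limiting * M_C = 0.158415 * 107.56
mass_C = 17.0391174 g, rounded to 4 dp:

17.0391 g


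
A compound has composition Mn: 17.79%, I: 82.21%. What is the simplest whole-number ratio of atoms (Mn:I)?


Assume 100 g of compound, divide each mass% by atomic mass to get moles, then normalize by the smallest to get a raw atom ratio.
Moles per 100 g: Mn: 17.79/54.938 = 0.3238, I: 82.21/126.904 = 0.6478
Raw ratio (divide by min = 0.3238): Mn: 1.0, I: 2.001
Multiply by 1 to clear fractions: Mn: 1.0 ~= 1, I: 2.001 ~= 2
Reduce by GCD to get the simplest whole-number ratio:

1:2


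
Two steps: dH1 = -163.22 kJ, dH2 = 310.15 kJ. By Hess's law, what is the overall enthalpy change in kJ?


Hess's law: enthalpy is a state function, so add the step enthalpies.
dH_total = dH1 + dH2 = -163.22 + (310.15)
dH_total = 146.93 kJ:

146.93 kJ


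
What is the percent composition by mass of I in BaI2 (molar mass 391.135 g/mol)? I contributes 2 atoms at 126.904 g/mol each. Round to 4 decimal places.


pct = 100 * (n_elem * M_elem) / M_total
mass_contribution = 2 * 126.904 = 253.808 g/mol
pct = 100 * 253.808 / 391.135
pct = 64.89012745 %, rounded to 4 dp:

64.8901 %


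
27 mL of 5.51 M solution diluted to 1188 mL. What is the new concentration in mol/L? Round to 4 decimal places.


Dilution: M1*V1 = M2*V2, solve for M2.
M2 = M1*V1 / V2
M2 = 5.51 * 27 / 1188
M2 = 148.77 / 1188
M2 = 0.12522727 mol/L, rounded to 4 dp:

0.1252 mol/L


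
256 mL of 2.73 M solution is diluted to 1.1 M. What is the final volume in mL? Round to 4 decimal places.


Dilution: M1*V1 = M2*V2, solve for V2.
V2 = M1*V1 / M2
V2 = 2.73 * 256 / 1.1
V2 = 698.88 / 1.1
V2 = 635.34545455 mL, rounded to 4 dp:

635.3455 mL


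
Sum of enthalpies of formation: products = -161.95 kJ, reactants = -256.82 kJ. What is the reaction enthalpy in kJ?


dH_rxn = sum(dH_f products) - sum(dH_f reactants)
dH_rxn = -161.95 - (-256.82)
dH_rxn = 94.87 kJ:

94.87 kJ


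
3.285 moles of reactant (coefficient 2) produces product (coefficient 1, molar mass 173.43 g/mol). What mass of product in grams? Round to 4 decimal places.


Use the coefficient ratio to convert reactant moles to product moles, then multiply by the product's molar mass.
moles_P = moles_R * (coeff_P / coeff_R) = 3.285 * (1/2) = 1.6425
mass_P = moles_P * M_P = 1.6425 * 173.43
mass_P = 284.858775 g, rounded to 4 dp:

284.8588 g


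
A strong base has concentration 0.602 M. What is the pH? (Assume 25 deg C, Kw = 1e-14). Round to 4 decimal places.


A strong base dissociates completely, so [OH-] equals the given concentration.
pOH = -log10([OH-]) = -log10(0.602) = 0.220404
pH = 14 - pOH = 14 - 0.220404
pH = 13.779596, rounded to 4 dp:

13.7796


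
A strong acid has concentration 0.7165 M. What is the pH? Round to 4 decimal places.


A strong acid dissociates completely, so [H+] equals the given concentration.
pH = -log10([H+]) = -log10(0.7165)
pH = 0.14478381, rounded to 4 dp:

0.1448


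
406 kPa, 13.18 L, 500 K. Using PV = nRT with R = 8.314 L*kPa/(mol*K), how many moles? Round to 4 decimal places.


PV = nRT, solve for n = PV / (RT).
PV = 406 * 13.18 = 5351.08
RT = 8.314 * 500 = 4157.0
n = 5351.08 / 4157.0
n = 1.28724561 mol, rounded to 4 dp:

1.2872 mol


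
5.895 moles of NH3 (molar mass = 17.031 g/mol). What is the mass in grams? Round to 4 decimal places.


mass = n * M
mass = 5.895 * 17.031
mass = 100.397745 g, rounded to 4 dp:

100.3977 g


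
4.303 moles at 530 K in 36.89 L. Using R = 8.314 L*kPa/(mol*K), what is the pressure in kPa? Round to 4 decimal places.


PV = nRT, solve for P = nRT / V.
nRT = 4.303 * 8.314 * 530 = 18960.8253
P = 18960.8253 / 36.89
P = 513.9827948 kPa, rounded to 4 dp:

513.9828 kPa


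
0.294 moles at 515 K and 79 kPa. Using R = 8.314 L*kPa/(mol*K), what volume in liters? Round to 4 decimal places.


PV = nRT, solve for V = nRT / P.
nRT = 0.294 * 8.314 * 515 = 1258.8227
V = 1258.8227 / 79
V = 15.93446456 L, rounded to 4 dp:

15.9345 L


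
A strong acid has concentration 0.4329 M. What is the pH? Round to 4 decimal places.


A strong acid dissociates completely, so [H+] equals the given concentration.
pH = -log10([H+]) = -log10(0.4329)
pH = 0.36361241, rounded to 4 dp:

0.3636


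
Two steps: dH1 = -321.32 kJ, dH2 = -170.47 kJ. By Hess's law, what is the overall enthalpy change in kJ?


Hess's law: enthalpy is a state function, so add the step enthalpies.
dH_total = dH1 + dH2 = -321.32 + (-170.47)
dH_total = -491.79 kJ:

-491.79 kJ


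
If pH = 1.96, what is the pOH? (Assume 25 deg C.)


At 25 deg C, pH + pOH = 14.
pOH = 14 - pH = 14 - 1.96
pOH = 12.04:

12.04


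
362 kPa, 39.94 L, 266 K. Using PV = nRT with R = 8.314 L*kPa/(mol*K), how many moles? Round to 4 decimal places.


PV = nRT, solve for n = PV / (RT).
PV = 362 * 39.94 = 14458.28
RT = 8.314 * 266 = 2211.524
n = 14458.28 / 2211.524
n = 6.53769979 mol, rounded to 4 dp:

6.5377 mol


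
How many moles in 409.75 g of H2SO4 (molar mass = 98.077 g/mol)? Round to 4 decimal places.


n = mass / M
n = 409.75 / 98.077
n = 4.17783986 mol, rounded to 4 dp:

4.1778 mol


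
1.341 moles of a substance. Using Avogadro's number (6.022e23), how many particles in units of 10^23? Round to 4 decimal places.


N = n * NA, then divide by 1e23 for the requested units.
N / 1e23 = n * 6.022
N / 1e23 = 1.341 * 6.022
N / 1e23 = 8.075502, rounded to 4 dp:

8.0755


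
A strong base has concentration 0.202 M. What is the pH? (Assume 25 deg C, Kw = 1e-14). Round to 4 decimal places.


A strong base dissociates completely, so [OH-] equals the given concentration.
pOH = -log10([OH-]) = -log10(0.202) = 0.694649
pH = 14 - pOH = 14 - 0.694649
pH = 13.305351, rounded to 4 dp:

13.3054


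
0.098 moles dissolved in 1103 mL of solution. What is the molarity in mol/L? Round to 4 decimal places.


Convert volume to liters: V_L = V_mL / 1000.
V_L = 1103 / 1000 = 1.103 L
M = n / V_L = 0.098 / 1.103
M = 0.08884859 mol/L, rounded to 4 dp:

0.0888 mol/L


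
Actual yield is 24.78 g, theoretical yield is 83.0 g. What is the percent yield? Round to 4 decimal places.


% yield = 100 * actual / theoretical
% yield = 100 * 24.78 / 83.0
% yield = 29.85542169 %, rounded to 4 dp:

29.8554 %


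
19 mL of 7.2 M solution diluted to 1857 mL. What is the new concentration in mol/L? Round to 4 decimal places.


Dilution: M1*V1 = M2*V2, solve for M2.
M2 = M1*V1 / V2
M2 = 7.2 * 19 / 1857
M2 = 136.8 / 1857
M2 = 0.07366721 mol/L, rounded to 4 dp:

0.0737 mol/L


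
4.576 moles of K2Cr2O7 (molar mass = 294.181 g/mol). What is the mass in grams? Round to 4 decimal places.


mass = n * M
mass = 4.576 * 294.181
mass = 1346.172256 g, rounded to 4 dp:

1346.1723 g


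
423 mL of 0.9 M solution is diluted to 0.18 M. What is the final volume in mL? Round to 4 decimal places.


Dilution: M1*V1 = M2*V2, solve for V2.
V2 = M1*V1 / M2
V2 = 0.9 * 423 / 0.18
V2 = 380.7 / 0.18
V2 = 2115.0 mL, rounded to 4 dp:

2115.0000 mL


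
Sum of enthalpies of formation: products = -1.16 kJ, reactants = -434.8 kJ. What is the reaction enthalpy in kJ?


dH_rxn = sum(dH_f products) - sum(dH_f reactants)
dH_rxn = -1.16 - (-434.8)
dH_rxn = 433.64 kJ:

433.64 kJ


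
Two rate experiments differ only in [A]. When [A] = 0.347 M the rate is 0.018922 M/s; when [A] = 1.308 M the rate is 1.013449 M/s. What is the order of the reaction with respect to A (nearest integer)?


Rate is proportional to [A]^n, so rate2/rate1 = ([A]2/[A]1)^n. Take logs to solve for n.
rate2/rate1 = 1.013449 / 0.018922 = 53.5593
[A]2/[A]1 = 1.308 / 0.347 = 3.7695
n = ln(53.5593) / ln(3.7695) = 3.0
Nearest integer order:

3


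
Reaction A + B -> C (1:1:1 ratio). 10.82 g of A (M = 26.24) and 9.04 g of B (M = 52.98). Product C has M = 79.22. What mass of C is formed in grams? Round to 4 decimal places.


Find moles of each reactant; the smaller value is the limiting reagent in a 1:1:1 reaction, so moles_C equals moles of the limiter.
n_A = mass_A / M_A = 10.82 / 26.24 = 0.412348 mol
n_B = mass_B / M_B = 9.04 / 52.98 = 0.17063 mol
Limiting reagent: B (smaller), n_limiting = 0.17063 mol
mass_C = n_limiting * M_C = 0.17063 * 79.22
mass_C = 13.5173086 g, rounded to 4 dp:

13.5173 g


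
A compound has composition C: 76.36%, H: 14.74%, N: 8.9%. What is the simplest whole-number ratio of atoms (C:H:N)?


Assume 100 g of compound, divide each mass% by atomic mass to get moles, then normalize by the smallest to get a raw atom ratio.
Moles per 100 g: C: 76.36/12.011 = 6.3575, H: 14.74/1.008 = 14.623, N: 8.9/14.007 = 0.6354
Raw ratio (divide by min = 0.6354): C: 10.006, H: 23.014, N: 1.0
Multiply by 1 to clear fractions: C: 10.006 ~= 10, H: 23.014 ~= 23, N: 1.0 ~= 1
Reduce by GCD to get the simplest whole-number ratio:

10:23:1


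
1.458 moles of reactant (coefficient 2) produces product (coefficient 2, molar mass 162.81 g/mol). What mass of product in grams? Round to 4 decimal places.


Use the coefficient ratio to convert reactant moles to product moles, then multiply by the product's molar mass.
moles_P = moles_R * (coeff_P / coeff_R) = 1.458 * (2/2) = 1.458
mass_P = moles_P * M_P = 1.458 * 162.81
mass_P = 237.37698 g, rounded to 4 dp:

237.3770 g


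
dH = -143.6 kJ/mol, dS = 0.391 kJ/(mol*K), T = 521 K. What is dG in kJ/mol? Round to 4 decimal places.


Gibbs: dG = dH - T*dS (consistent units, dS already in kJ/(mol*K)).
T*dS = 521 * 0.391 = 203.711
dG = -143.6 - (203.711)
dG = -347.311 kJ/mol, rounded to 4 dp:

-347.3110 kJ/mol


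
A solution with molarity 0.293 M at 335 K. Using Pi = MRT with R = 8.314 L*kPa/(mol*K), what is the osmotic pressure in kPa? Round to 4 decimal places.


Osmotic pressure (van't Hoff): Pi = M*R*T.
RT = 8.314 * 335 = 2785.19
Pi = 0.293 * 2785.19
Pi = 816.06067 kPa, rounded to 4 dp:

816.0607 kPa


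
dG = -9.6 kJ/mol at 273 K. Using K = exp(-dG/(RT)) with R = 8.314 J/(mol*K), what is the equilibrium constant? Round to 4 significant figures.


dG is in kJ/mol; multiply by 1000 to match R in J/(mol*K).
RT = 8.314 * 273 = 2269.722 J/mol
exponent = -dG*1000 / (RT) = -(-9.6*1000) / 2269.722 = 4.22959288
K = exp(4.22959288)
K = 68.689262, rounded to 4 significant figures:

68.69


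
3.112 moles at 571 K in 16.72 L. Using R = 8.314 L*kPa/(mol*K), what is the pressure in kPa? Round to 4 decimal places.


PV = nRT, solve for P = nRT / V.
nRT = 3.112 * 8.314 * 571 = 14773.5789
P = 14773.5789 / 16.72
P = 883.58725478 kPa, rounded to 4 dp:

883.5873 kPa


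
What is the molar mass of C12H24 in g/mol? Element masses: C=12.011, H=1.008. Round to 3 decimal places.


M = sum(count * atomic_mass) over atoms.
M = 12*12.011 + 24*1.008
M = 144.132 + 24.192
M = 168.324 g/mol, rounded to 3 dp:

168.324 g/mol


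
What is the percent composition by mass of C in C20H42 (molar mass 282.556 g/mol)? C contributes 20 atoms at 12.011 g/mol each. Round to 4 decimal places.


pct = 100 * (n_elem * M_elem) / M_total
mass_contribution = 20 * 12.011 = 240.22 g/mol
pct = 100 * 240.22 / 282.556
pct = 85.01677544 %, rounded to 4 dp:

85.0168 %


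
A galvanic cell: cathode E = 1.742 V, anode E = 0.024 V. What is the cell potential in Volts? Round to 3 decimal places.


Standard cell potential: E_cell = E_cathode - E_anode.
E_cell = 1.742 - (0.024)
E_cell = 1.718 V, rounded to 3 dp:

1.718 V


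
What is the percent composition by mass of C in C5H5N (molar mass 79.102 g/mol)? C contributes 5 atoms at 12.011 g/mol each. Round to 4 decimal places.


pct = 100 * (n_elem * M_elem) / M_total
mass_contribution = 5 * 12.011 = 60.055 g/mol
pct = 100 * 60.055 / 79.102
pct = 75.92096281 %, rounded to 4 dp:

75.9210 %


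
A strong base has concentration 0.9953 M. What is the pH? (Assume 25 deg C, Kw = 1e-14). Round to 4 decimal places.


A strong base dissociates completely, so [OH-] equals the given concentration.
pOH = -log10([OH-]) = -log10(0.9953) = 0.002046
pH = 14 - pOH = 14 - 0.002046
pH = 13.997954, rounded to 4 dp:

13.9980


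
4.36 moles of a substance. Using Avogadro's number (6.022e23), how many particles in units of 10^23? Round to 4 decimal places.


N = n * NA, then divide by 1e23 for the requested units.
N / 1e23 = n * 6.022
N / 1e23 = 4.36 * 6.022
N / 1e23 = 26.25592, rounded to 4 dp:

26.2559


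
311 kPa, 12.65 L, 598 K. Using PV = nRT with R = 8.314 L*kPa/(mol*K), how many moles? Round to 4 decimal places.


PV = nRT, solve for n = PV / (RT).
PV = 311 * 12.65 = 3934.15
RT = 8.314 * 598 = 4971.772
n = 3934.15 / 4971.772
n = 0.79129735 mol, rounded to 4 dp:

0.7913 mol


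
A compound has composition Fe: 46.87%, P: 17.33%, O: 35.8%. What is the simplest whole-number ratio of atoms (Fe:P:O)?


Assume 100 g of compound, divide each mass% by atomic mass to get moles, then normalize by the smallest to get a raw atom ratio.
Moles per 100 g: Fe: 46.87/55.845 = 0.8393, P: 17.33/30.974 = 0.5595, O: 35.8/15.999 = 2.2376
Raw ratio (divide by min = 0.5595): Fe: 1.5, P: 1.0, O: 3.999
Multiply by 2 to clear fractions: Fe: 3.0 ~= 3, P: 2.0 ~= 2, O: 7.999 ~= 8
Reduce by GCD to get the simplest whole-number ratio:

3:2:8


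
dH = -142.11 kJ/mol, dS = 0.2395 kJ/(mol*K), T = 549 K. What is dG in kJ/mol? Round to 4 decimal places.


Gibbs: dG = dH - T*dS (consistent units, dS already in kJ/(mol*K)).
T*dS = 549 * 0.2395 = 131.4855
dG = -142.11 - (131.4855)
dG = -273.5955 kJ/mol, rounded to 4 dp:

-273.5955 kJ/mol


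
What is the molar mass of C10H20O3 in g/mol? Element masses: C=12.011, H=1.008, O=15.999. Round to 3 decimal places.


M = sum(count * atomic_mass) over atoms.
M = 10*12.011 + 20*1.008 + 3*15.999
M = 120.11 + 20.16 + 47.997
M = 188.267 g/mol, rounded to 3 dp:

188.267 g/mol


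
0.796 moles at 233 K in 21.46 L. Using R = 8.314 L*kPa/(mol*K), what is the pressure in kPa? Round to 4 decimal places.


PV = nRT, solve for P = nRT / V.
nRT = 0.796 * 8.314 * 233 = 1541.981
P = 1541.981 / 21.46
P = 71.85372787 kPa, rounded to 4 dp:

71.8537 kPa


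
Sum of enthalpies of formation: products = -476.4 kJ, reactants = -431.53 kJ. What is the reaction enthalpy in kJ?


dH_rxn = sum(dH_f products) - sum(dH_f reactants)
dH_rxn = -476.4 - (-431.53)
dH_rxn = -44.87 kJ:

-44.87 kJ


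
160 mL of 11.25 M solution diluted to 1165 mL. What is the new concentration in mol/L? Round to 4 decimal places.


Dilution: M1*V1 = M2*V2, solve for M2.
M2 = M1*V1 / V2
M2 = 11.25 * 160 / 1165
M2 = 1800.0 / 1165
M2 = 1.54506438 mol/L, rounded to 4 dp:

1.5451 mol/L
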